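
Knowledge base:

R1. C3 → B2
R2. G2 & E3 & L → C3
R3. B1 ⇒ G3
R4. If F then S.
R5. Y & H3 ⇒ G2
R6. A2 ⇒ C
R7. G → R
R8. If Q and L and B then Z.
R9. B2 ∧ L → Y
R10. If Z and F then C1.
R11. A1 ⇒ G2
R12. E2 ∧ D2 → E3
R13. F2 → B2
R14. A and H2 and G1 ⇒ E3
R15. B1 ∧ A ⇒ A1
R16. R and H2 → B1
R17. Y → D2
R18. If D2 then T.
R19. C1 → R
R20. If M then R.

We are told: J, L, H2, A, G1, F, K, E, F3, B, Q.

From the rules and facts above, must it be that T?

Yes

Z  (by R8: Q, L, B)
C1  (by R10: Z, F)
E3  (by R14: A, H2, G1)
R  (by R19: C1)
B1  (by R16: R, H2)
A1  (by R15: B1, A)
G2  (by R11: A1)
C3  (by R2: G2, E3, L)
B2  (by R1: C3)
Y  (by R9: B2, L)
D2  (by R17: Y)
T  (by R18: D2)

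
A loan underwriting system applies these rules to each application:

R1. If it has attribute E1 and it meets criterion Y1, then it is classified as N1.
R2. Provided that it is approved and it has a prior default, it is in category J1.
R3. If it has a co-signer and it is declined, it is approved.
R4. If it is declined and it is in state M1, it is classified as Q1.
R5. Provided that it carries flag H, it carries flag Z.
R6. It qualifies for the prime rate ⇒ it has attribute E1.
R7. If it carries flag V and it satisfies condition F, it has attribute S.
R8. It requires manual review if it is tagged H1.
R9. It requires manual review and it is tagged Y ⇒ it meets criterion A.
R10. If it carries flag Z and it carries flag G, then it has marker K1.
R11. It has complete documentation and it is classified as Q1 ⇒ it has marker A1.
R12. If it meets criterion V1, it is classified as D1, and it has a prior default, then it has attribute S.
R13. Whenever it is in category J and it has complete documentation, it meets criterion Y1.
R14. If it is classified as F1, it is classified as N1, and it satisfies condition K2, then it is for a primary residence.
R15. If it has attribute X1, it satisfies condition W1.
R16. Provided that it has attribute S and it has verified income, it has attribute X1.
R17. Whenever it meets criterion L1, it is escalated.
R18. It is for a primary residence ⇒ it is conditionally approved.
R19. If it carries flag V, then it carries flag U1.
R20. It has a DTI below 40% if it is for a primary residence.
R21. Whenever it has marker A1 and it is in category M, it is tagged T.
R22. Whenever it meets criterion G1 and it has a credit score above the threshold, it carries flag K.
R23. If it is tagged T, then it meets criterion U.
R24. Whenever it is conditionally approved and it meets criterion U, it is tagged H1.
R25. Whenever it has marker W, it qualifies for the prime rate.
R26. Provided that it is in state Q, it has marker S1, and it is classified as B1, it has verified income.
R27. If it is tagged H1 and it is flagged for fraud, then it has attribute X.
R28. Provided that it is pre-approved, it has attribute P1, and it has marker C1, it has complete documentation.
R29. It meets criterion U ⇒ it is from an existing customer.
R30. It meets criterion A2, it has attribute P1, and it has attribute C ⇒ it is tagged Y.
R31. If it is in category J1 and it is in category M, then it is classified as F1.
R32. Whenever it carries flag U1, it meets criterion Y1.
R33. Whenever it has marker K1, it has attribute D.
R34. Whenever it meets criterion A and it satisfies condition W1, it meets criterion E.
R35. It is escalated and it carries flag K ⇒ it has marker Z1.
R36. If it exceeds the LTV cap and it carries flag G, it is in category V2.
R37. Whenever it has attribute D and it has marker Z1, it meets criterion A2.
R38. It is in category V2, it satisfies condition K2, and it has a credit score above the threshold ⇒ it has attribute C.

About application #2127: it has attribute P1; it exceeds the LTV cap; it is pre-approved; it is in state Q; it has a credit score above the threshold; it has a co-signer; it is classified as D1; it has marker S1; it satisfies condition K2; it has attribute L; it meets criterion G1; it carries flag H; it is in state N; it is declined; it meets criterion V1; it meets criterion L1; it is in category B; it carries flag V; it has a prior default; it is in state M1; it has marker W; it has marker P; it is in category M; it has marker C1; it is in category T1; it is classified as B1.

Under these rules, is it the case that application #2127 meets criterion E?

No

Forward chaining from the given facts derives: is approved, is classified as Q1, carries flag Z, has attribute S, is escalated, carries flag U1, carries flag K, qualifies for the prime rate, has verified income, has complete documentation, meets criterion Y1, has marker Z1, is in category J1, has attribute E1, has marker A1, has attribute X1, is tagged T, meets criterion U, is from an existing customer, is classified as F1, is classified as N1, is for a primary residence, satisfies condition W1, is conditionally approved, has a DTI below 40%, is tagged H1, requires manual review.
The only rule concluding "it meets criterion E" is R34, which needs "it meets criterion A"; that is never established.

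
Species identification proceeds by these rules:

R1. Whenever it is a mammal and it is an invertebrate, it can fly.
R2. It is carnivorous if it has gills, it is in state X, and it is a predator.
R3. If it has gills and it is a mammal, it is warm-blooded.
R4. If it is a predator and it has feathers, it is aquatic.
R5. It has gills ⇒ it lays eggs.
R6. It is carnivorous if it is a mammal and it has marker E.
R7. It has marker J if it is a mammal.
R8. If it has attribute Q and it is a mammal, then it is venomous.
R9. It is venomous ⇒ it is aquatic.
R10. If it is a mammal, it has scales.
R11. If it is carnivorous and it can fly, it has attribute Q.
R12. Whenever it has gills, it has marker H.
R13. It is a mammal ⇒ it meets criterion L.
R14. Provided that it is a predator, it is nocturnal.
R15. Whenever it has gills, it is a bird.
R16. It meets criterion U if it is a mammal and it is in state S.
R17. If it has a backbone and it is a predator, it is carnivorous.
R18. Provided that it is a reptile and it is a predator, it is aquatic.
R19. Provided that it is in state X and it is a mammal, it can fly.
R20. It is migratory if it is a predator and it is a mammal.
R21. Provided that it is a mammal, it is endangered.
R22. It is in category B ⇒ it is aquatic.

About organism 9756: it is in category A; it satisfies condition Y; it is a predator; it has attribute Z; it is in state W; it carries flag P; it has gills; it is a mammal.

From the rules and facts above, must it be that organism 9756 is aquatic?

Forward chaining from the given facts derives: is warm-blooded, lays eggs, has marker J, has scales, has marker H, meets criterion L, is nocturnal, is a bird, is migratory, is endangered.
Rules concluding "it is aquatic": R4 needs "it has feathers"; R9 needs "it is venomous"; R18 needs "it is a reptile"; R22 needs "it is in category B" — none of these are established.

No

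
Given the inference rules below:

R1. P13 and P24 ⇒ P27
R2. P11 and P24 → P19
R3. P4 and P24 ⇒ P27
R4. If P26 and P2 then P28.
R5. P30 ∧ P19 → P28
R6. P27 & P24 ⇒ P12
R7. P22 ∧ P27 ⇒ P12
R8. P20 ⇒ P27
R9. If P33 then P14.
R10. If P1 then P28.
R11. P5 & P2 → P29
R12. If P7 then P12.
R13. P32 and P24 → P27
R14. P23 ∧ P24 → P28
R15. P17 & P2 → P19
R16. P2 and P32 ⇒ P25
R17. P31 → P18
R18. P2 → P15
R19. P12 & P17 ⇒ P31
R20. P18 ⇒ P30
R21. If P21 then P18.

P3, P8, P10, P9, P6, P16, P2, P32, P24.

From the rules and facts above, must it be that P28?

No

Forward chaining from the given facts derives: P27, P25, P15, P12.
Rules concluding P28: R4 needs P26; R5 needs P30; R10 needs P1; R14 needs P23 — none of these are established.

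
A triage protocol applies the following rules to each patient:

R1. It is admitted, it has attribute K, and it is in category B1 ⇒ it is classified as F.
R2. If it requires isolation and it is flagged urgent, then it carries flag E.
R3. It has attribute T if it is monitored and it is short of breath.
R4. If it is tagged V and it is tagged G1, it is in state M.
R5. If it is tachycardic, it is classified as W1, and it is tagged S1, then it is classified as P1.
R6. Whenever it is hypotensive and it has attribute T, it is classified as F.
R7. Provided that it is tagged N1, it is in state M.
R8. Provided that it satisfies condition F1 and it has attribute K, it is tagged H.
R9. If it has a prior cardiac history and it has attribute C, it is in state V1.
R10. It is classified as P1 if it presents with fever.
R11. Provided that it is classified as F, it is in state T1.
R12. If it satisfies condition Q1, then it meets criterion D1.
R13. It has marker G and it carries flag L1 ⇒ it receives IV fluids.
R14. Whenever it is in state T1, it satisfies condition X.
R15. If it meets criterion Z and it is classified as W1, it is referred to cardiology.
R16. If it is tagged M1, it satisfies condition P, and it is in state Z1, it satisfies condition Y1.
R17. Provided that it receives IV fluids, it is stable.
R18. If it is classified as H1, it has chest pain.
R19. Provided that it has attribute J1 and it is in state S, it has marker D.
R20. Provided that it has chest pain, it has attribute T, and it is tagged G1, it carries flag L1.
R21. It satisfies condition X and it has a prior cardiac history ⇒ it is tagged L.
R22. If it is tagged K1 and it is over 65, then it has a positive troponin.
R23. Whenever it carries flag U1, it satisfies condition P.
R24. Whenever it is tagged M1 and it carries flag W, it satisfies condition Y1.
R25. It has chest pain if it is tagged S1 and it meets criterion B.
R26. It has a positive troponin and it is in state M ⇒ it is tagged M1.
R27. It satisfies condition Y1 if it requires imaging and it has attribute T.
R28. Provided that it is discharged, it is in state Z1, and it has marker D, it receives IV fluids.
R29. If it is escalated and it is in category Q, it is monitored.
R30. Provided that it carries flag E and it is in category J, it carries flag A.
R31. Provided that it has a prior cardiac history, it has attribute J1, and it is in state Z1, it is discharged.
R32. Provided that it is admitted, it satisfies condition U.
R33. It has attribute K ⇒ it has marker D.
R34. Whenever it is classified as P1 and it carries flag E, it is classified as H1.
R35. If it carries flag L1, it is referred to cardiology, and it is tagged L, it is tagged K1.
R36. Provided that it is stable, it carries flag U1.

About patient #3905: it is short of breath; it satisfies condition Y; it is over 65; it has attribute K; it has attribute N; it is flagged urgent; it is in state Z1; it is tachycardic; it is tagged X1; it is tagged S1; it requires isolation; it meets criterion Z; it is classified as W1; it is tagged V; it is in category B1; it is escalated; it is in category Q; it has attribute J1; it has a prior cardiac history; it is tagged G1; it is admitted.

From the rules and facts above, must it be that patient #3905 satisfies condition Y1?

Yes

By R1 (it is admitted, it has attribute K, it is in category B1): it is classified as F.
By R2 (it requires isolation, it is flagged urgent): it carries flag E.
By R4 (it is tagged V, it is tagged G1): it is in state M.
By R5 (it is tachycardic, it is classified as W1, it is tagged S1): it is classified as P1.
By R11 (it is classified as F): it is in state T1.
By R14 (it is in state T1): it satisfies condition X.
By R15 (it meets criterion Z, it is classified as W1): it is referred to cardiology.
By R21 (it satisfies condition X, it has a prior cardiac history): it is tagged L.
By R29 (it is escalated, it is in category Q): it is monitored.
By R31 (it has a prior cardiac history, it has attribute J1, it is in state Z1): it is discharged.
By R33 (it has attribute K): it has marker D.
By R34 (it is classified as P1, it carries flag E): it is classified as H1.
By R3 (it is monitored, it is short of breath): it has attribute T.
By R18 (it is classified as H1): it has chest pain.
By R20 (it has chest pain, it has attribute T, it is tagged G1): it carries flag L1.
By R28 (it is discharged, it is in state Z1, it has marker D): it receives IV fluids.
By R35 (it carries flag L1, it is referred to cardiology, it is tagged L): it is tagged K1.
By R17 (it receives IV fluids): it is stable.
By R22 (it is tagged K1, it is over 65): it has a positive troponin.
By R26 (it has a positive troponin, it is in state M): it is tagged M1.
By R36 (it is stable): it carries flag U1.
By R23 (it carries flag U1): it satisfies condition P.
By R16 (it is tagged M1, it satisfies condition P, it is in state Z1): it satisfies condition Y1.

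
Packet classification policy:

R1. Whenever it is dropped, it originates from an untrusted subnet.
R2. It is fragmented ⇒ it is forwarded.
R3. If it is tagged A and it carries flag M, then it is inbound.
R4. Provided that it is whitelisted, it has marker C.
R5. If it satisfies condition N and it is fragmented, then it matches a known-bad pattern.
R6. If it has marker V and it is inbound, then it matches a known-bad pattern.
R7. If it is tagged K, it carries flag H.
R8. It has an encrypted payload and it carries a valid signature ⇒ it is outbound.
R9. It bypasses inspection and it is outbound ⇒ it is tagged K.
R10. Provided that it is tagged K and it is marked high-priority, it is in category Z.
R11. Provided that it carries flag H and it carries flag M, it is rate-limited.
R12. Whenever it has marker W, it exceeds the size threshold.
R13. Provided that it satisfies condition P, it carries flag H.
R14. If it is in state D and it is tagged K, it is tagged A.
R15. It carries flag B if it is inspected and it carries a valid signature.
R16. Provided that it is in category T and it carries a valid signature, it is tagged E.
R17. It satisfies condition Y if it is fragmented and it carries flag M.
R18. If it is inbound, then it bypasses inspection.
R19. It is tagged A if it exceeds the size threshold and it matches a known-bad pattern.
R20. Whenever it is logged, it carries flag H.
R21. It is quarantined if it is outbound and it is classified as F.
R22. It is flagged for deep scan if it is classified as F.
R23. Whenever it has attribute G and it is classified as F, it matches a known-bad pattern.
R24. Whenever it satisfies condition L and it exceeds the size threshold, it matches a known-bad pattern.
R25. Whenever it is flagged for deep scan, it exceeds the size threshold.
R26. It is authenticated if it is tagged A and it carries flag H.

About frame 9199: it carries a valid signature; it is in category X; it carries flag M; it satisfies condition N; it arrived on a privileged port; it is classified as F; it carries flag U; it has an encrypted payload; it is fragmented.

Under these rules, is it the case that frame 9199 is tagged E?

No

Forward chaining from the given facts derives: is forwarded, matches a known-bad pattern, is outbound, satisfies condition Y, is quarantined, is flagged for deep scan, exceeds the size threshold, is tagged A, is inbound, bypasses inspection, is tagged K, carries flag H, is rate-limited, is authenticated.
The only rule concluding "it is tagged E" is R16, which needs "it is in category T"; that is never established.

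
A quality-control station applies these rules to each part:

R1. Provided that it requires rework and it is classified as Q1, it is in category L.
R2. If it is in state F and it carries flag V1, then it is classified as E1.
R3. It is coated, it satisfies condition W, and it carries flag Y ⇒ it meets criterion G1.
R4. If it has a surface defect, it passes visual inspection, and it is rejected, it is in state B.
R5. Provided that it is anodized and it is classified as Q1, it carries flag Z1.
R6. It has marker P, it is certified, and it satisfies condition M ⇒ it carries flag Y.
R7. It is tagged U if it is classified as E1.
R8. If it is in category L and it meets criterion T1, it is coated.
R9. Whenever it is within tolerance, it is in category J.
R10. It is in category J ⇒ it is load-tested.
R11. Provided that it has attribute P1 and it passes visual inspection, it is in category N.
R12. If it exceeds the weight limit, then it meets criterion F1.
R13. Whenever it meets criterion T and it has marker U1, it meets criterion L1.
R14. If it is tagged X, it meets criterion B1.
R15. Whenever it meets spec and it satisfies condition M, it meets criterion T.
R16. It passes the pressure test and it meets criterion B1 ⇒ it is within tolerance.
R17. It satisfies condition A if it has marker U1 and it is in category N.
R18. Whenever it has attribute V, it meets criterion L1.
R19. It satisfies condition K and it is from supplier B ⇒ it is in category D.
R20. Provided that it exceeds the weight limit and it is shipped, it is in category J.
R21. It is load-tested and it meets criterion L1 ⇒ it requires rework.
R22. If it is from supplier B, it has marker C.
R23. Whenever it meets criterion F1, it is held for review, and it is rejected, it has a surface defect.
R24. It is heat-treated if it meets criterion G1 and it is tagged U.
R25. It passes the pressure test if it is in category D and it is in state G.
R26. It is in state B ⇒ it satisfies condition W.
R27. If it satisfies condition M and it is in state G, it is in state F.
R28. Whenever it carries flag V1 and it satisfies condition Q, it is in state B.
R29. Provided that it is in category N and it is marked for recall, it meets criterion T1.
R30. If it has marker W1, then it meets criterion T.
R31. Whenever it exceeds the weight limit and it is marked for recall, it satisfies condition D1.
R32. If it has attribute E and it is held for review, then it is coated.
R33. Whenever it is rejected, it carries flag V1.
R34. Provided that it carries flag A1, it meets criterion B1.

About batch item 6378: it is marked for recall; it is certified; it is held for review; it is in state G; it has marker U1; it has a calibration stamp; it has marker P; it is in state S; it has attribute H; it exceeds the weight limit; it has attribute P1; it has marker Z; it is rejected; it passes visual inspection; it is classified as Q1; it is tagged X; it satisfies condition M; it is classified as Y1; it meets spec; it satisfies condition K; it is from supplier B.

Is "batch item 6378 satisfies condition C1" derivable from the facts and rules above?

No

Forward chaining from the given facts derives: carries flag Y, is in category N, meets criterion F1, meets criterion B1, meets criterion T, satisfies condition A, is in category D, has marker C, has a surface defect, passes the pressure test, is in state F, meets criterion T1, satisfies condition D1, carries flag V1, is classified as E1, is in state B, is tagged U, meets criterion L1, is within tolerance, satisfies condition W, is in category J, is load-tested, requires rework, is in category L, is coated, meets criterion G1, is heat-treated.
No rule has "it satisfies condition C1" as its conclusion, and it is not among the given facts.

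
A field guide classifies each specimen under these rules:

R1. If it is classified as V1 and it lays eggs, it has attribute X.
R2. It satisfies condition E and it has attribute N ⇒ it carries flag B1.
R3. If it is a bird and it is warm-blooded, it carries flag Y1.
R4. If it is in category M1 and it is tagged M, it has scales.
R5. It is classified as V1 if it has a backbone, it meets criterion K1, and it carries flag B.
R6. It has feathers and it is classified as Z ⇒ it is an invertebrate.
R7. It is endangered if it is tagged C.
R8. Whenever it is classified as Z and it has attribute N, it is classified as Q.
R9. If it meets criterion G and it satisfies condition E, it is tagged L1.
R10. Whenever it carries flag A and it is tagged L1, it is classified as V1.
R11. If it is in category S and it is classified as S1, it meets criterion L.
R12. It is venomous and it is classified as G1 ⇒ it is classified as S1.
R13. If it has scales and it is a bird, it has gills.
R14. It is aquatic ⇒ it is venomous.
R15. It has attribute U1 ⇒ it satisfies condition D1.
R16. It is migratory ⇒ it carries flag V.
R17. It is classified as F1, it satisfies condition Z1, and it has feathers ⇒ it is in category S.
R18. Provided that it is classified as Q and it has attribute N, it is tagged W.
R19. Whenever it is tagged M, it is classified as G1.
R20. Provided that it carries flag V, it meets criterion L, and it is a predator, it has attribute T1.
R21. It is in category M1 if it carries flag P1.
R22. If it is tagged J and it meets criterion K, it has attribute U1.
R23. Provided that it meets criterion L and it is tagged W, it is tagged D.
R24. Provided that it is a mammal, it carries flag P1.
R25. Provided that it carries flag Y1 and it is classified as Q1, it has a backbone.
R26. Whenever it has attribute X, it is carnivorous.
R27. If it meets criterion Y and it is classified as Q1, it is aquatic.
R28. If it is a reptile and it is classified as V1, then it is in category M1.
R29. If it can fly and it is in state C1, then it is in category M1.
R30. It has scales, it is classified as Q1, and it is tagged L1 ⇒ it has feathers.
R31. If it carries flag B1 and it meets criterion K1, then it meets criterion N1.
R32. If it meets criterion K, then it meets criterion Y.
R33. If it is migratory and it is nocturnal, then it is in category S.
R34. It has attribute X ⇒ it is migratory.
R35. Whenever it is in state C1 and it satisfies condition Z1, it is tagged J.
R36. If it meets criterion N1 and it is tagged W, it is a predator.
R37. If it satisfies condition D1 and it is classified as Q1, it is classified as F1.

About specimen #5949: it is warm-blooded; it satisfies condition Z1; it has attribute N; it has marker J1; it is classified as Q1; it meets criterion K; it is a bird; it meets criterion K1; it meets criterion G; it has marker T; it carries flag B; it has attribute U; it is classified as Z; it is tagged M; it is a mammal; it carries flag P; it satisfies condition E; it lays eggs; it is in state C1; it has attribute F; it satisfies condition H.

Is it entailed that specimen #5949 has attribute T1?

Yes

By R2 (it satisfies condition E, it has attribute N): it carries flag B1.
By R3 (it is a bird, it is warm-blooded): it carries flag Y1.
By R8 (it is classified as Z, it has attribute N): it is classified as Q.
By R9 (it meets criterion G, it satisfies condition E): it is tagged L1.
By R18 (it is classified as Q, it has attribute N): it is tagged W.
By R19 (it is tagged M): it is classified as G1.
By R24 (it is a mammal): it carries flag P1.
By R25 (it carries flag Y1, it is classified as Q1): it has a backbone.
By R31 (it carries flag B1, it meets criterion K1): it meets criterion N1.
By R32 (it meets criterion K): it meets criterion Y.
By R35 (it is in state C1, it satisfies condition Z1): it is tagged J.
By R36 (it meets criterion N1, it is tagged W): it is a predator.
By R5 (it has a backbone, it meets criterion K1, it carries flag B): it is classified as V1.
By R21 (it carries flag P1): it is in category M1.
By R22 (it is tagged J, it meets criterion K): it has attribute U1.
By R27 (it meets criterion Y, it is classified as Q1): it is aquatic.
By R1 (it is classified as V1, it lays eggs): it has attribute X.
By R4 (it is in category M1, it is tagged M): it has scales.
By R14 (it is aquatic): it is venomous.
By R15 (it has attribute U1): it satisfies condition D1.
By R30 (it has scales, it is classified as Q1, it is tagged L1): it has feathers.
By R34 (it has attribute X): it is migratory.
By R37 (it satisfies condition D1, it is classified as Q1): it is classified as F1.
By R12 (it is venomous, it is classified as G1): it is classified as S1.
By R16 (it is migratory): it carries flag V.
By R17 (it is classified as F1, it satisfies condition Z1, it has feathers): it is in category S.
By R11 (it is in category S, it is classified as S1): it meets criterion L.
By R20 (it carries flag V, it meets criterion L, it is a predator): it has attribute T1.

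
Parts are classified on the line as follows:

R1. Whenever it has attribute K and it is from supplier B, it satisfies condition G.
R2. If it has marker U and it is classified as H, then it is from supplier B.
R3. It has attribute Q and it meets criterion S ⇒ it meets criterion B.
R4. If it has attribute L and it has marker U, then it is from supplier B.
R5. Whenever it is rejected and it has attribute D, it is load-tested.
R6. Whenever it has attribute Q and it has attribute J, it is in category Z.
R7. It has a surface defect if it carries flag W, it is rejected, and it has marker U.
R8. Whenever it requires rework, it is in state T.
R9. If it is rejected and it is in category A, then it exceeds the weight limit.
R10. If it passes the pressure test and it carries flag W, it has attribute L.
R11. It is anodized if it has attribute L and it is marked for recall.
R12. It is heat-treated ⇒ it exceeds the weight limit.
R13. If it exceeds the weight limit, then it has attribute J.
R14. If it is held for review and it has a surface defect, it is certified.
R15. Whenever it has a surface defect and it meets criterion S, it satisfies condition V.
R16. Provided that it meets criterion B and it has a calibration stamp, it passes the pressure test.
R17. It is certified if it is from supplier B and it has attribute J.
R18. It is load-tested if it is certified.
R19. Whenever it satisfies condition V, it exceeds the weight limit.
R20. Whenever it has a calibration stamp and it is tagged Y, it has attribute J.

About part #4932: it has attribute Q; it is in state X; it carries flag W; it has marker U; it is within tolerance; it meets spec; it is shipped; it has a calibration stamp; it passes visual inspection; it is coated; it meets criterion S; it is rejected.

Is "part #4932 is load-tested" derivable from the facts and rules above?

By R3 (it has attribute Q, it meets criterion S): it meets criterion B.
By R7 (it carries flag W, it is rejected, it has marker U): it has a surface defect.
By R15 (it has a surface defect, it meets criterion S): it satisfies condition V.
By R16 (it meets criterion B, it has a calibration stamp): it passes the pressure test.
By R19 (it satisfies condition V): it exceeds the weight limit.
By R10 (it passes the pressure test, it carries flag W): it has attribute L.
By R13 (it exceeds the weight limit): it has attribute J.
By R4 (it has attribute L, it has marker U): it is from supplier B.
By R17 (it is from supplier B, it has attribute J): it is certified.
By R18 (it is certified): it is load-tested.

Yes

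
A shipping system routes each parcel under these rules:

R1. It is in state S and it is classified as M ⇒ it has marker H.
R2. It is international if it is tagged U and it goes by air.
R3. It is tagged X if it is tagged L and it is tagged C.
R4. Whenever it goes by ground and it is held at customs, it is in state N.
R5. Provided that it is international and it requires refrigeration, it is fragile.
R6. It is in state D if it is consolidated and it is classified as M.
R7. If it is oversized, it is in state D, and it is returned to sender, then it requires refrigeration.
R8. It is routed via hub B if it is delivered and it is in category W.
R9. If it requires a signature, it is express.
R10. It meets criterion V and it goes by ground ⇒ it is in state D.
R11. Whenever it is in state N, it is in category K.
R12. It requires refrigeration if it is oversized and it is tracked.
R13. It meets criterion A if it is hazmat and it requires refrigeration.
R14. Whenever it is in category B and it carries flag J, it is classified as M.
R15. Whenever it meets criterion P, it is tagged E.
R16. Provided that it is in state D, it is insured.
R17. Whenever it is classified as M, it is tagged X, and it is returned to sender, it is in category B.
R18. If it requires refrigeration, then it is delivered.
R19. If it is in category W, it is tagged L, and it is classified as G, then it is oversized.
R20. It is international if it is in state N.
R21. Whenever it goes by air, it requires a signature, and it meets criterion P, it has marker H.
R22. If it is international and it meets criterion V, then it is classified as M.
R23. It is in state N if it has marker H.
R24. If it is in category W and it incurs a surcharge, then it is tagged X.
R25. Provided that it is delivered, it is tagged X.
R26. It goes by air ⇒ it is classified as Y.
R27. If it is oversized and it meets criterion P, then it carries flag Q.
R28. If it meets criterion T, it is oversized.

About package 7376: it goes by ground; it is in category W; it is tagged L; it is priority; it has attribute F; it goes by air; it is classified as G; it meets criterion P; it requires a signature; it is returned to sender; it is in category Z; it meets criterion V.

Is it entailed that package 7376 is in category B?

By R10 (it meets criterion V, it goes by ground): it is in state D.
By R19 (it is in category W, it is tagged L, it is classified as G): it is oversized.
By R21 (it goes by air, it requires a signature, it meets criterion P): it has marker H.
By R23 (it has marker H): it is in state N.
By R7 (it is oversized, it is in state D, it is returned to sender): it requires refrigeration.
By R18 (it requires refrigeration): it is delivered.
By R20 (it is in state N): it is international.
By R22 (it is international, it meets criterion V): it is classified as M.
By R25 (it is delivered): it is tagged X.
By R17 (it is classified as M, it is tagged X, it is returned to sender): it is in category B.

Yes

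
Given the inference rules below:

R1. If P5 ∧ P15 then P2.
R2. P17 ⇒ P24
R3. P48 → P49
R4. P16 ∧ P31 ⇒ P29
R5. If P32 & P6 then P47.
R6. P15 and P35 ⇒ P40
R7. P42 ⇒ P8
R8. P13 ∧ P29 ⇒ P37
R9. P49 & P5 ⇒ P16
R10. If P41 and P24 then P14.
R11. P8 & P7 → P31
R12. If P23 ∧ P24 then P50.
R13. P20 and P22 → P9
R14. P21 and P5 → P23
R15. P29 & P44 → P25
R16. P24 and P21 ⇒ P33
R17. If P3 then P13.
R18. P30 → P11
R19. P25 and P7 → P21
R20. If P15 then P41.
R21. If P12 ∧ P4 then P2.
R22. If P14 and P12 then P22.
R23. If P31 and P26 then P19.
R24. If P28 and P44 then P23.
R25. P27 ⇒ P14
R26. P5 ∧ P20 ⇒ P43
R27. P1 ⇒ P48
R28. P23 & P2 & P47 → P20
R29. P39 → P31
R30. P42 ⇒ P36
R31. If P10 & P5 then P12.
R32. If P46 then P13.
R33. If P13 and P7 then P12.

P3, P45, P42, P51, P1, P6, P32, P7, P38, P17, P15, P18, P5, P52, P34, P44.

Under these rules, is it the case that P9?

P2  (by R1: P5, P15)
P24  (by R2: P17)
P47  (by R5: P32, P6)
P8  (by R7: P42)
P31  (by R11: P8, P7)
P13  (by R17: P3)
P41  (by R20: P15)
P48  (by R27: P1)
P12  (by R33: P13, P7)
P49  (by R3: P48)
P16  (by R9: P49, P5)
P14  (by R10: P41, P24)
P22  (by R22: P14, P12)
P29  (by R4: P16, P31)
P25  (by R15: P29, P44)
P21  (by R19: P25, P7)
P23  (by R14: P21, P5)
P20  (by R28: P23, P2, P47)
P9  (by R13: P20, P22)

Yes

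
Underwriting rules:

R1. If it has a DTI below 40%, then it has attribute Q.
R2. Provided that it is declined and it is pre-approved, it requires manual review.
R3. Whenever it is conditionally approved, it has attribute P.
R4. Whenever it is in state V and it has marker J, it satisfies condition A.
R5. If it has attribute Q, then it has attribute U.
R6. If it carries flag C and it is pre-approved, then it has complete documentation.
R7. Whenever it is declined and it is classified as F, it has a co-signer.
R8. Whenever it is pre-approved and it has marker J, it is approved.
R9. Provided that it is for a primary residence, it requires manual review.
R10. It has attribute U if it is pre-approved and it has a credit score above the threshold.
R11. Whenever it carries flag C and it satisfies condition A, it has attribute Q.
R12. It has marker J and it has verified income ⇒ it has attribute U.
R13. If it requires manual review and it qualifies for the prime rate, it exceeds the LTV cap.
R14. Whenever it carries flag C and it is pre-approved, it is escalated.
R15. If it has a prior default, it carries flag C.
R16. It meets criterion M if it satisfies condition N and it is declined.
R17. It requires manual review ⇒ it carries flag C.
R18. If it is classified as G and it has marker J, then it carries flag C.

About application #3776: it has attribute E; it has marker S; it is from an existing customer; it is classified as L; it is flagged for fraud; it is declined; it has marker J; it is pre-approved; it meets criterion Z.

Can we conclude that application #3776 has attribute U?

No

Forward chaining from the given facts derives: requires manual review, is approved, carries flag C, has complete documentation, is escalated.
Rules concluding "it has attribute U": R5 needs "it has attribute Q"; R10 needs "it has a credit score above the threshold"; R12 needs "it has verified income" — none of these are established.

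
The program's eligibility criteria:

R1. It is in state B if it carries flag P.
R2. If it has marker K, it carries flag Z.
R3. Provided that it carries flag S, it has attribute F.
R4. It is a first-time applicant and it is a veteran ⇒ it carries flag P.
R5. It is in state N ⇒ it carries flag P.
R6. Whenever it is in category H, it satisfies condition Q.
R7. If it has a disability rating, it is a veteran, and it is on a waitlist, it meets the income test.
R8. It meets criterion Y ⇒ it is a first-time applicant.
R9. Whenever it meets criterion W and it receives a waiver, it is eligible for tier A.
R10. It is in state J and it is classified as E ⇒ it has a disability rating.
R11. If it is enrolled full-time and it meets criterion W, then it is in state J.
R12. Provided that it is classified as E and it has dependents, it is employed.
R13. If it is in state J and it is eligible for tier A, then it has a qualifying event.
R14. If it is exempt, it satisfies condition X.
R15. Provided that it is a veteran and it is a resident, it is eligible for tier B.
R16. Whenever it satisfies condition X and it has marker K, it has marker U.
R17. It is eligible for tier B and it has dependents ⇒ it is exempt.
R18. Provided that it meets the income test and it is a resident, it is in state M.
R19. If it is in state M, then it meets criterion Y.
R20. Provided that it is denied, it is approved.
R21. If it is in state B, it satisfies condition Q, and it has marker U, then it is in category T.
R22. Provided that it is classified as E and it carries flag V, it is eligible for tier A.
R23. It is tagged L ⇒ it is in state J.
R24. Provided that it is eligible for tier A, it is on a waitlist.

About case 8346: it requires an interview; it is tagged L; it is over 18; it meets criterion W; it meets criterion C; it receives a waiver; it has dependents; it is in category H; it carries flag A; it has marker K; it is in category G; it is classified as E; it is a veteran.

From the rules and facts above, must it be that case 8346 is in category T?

Forward chaining from the given facts derives: carries flag Z, satisfies condition Q, is eligible for tier A, is employed, is in state J, is on a waitlist, has a disability rating, has a qualifying event, meets the income test.
The only rule concluding "it is in category T" is R21, which needs "it is in state B"; that is never established.

No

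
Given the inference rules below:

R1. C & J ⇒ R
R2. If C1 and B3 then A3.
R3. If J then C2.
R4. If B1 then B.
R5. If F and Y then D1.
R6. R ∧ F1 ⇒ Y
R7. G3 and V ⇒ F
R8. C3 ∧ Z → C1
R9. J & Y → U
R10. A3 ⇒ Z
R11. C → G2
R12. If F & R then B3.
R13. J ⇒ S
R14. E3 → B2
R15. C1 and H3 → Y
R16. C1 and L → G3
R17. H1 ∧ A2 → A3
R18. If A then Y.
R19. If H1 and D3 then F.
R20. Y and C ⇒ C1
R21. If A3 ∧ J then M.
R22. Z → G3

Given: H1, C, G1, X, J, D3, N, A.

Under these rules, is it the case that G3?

Yes

R  (by R1: C, J)
Y  (by R18: A)
F  (by R19: H1, D3)
C1  (by R20: Y, C)
B3  (by R12: F, R)
A3  (by R2: C1, B3)
Z  (by R10: A3)
G3  (by R22: Z)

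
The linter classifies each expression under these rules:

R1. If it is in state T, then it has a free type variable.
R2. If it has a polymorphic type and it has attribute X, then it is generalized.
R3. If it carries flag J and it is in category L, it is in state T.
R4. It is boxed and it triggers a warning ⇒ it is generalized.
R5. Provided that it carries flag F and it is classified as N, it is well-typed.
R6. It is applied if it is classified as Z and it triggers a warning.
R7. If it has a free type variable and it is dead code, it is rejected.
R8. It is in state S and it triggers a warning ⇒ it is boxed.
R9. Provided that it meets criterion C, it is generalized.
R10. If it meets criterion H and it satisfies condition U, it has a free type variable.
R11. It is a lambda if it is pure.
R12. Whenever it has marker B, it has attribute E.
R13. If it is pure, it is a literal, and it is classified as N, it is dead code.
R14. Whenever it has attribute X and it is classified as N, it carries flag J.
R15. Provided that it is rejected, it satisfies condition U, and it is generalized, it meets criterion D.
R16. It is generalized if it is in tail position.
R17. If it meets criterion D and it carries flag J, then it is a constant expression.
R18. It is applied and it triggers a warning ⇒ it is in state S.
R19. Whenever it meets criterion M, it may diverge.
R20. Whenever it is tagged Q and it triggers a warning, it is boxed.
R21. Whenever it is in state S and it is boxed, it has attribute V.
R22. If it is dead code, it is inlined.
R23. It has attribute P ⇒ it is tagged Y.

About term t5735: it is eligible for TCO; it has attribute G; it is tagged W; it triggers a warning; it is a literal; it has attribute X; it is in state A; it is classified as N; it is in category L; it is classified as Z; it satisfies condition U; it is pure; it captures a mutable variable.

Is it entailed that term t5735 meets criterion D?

Yes

By R6 (it is classified as Z, it triggers a warning): it is applied.
By R13 (it is pure, it is a literal, it is classified as N): it is dead code.
By R14 (it has attribute X, it is classified as N): it carries flag J.
By R18 (it is applied, it triggers a warning): it is in state S.
By R3 (it carries flag J, it is in category L): it is in state T.
By R8 (it is in state S, it triggers a warning): it is boxed.
By R1 (it is in state T): it has a free type variable.
By R4 (it is boxed, it triggers a warning): it is generalized.
By R7 (it has a free type variable, it is dead code): it is rejected.
By R15 (it is rejected, it satisfies condition U, it is generalized): it meets criterion D.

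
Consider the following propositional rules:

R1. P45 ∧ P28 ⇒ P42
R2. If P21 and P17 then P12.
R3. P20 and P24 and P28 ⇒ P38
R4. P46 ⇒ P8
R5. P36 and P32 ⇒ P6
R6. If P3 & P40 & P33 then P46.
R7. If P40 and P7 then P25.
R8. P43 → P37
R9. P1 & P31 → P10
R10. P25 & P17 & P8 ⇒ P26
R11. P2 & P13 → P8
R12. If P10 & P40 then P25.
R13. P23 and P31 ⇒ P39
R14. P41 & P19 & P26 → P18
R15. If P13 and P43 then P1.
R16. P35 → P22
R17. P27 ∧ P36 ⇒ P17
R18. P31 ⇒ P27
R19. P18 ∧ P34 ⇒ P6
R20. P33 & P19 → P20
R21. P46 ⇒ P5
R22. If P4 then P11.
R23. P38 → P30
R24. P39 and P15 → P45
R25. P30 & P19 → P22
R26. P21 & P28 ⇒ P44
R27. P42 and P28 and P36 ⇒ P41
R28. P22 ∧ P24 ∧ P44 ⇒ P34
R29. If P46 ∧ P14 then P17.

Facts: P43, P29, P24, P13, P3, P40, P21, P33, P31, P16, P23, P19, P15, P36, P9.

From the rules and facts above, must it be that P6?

No

Forward chaining from the given facts derives: P46, P37, P39, P1, P27, P20, P5, P45, P8, P10, P25, P17, P12, P26.
Rules concluding P6: R5 needs P32; R19 needs P18 — none of these are established.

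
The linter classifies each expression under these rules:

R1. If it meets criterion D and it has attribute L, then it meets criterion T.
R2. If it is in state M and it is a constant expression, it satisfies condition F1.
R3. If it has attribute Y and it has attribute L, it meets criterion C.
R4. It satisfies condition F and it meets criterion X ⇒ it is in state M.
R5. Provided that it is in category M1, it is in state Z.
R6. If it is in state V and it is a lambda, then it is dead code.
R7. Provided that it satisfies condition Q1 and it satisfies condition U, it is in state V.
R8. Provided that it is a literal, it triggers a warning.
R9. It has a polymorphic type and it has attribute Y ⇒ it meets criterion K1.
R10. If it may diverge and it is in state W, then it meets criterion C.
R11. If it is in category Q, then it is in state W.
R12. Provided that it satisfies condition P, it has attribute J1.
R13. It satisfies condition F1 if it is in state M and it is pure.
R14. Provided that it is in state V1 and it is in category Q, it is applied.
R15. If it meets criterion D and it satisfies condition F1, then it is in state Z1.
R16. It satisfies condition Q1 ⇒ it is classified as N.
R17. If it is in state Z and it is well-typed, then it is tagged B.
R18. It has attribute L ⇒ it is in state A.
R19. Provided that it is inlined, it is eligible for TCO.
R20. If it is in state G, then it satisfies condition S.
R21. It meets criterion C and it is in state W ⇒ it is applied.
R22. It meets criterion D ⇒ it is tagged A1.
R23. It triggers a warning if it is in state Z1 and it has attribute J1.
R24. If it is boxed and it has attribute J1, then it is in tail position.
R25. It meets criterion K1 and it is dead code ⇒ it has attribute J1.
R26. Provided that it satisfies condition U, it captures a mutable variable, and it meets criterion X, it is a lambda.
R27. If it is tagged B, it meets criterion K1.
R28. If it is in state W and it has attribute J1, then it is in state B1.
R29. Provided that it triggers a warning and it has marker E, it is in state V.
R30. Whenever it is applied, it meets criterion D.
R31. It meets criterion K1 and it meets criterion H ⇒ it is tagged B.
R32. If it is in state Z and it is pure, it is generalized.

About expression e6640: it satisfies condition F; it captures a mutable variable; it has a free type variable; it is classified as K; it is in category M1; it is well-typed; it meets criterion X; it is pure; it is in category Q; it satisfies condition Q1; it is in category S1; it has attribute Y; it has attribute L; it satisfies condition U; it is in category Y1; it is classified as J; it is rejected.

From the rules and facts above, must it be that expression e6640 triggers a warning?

By R3 (it has attribute Y, it has attribute L): it meets criterion C.
By R4 (it satisfies condition F, it meets criterion X): it is in state M.
By R5 (it is in category M1): it is in state Z.
By R7 (it satisfies condition Q1, it satisfies condition U): it is in state V.
By R11 (it is in category Q): it is in state W.
By R13 (it is in state M, it is pure): it satisfies condition F1.
By R17 (it is in state Z, it is well-typed): it is tagged B.
By R21 (it meets criterion C, it is in state W): it is applied.
By R26 (it satisfies condition U, it captures a mutable variable, it meets criterion X): it is a lambda.
By R27 (it is tagged B): it meets criterion K1.
By R30 (it is applied): it meets criterion D.
By R6 (it is in state V, it is a lambda): it is dead code.
By R15 (it meets criterion D, it satisfies condition F1): it is in state Z1.
By R25 (it meets criterion K1, it is dead code): it has attribute J1.
By R23 (it is in state Z1, it has attribute J1): it triggers a warning.

Yes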